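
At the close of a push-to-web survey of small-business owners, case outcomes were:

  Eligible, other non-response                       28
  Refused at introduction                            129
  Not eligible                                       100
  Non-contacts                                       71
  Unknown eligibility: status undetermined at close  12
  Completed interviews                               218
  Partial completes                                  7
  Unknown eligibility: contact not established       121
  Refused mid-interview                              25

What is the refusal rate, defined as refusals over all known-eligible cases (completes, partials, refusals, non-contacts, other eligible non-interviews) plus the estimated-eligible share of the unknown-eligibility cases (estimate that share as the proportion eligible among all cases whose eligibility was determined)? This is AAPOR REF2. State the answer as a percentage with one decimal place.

Refusals = 129 + 25 = 154
Undetermined eligibility = 121 + 12 = 133
Top: 154
Known eligible: 218 + 7 + 154 + 71 + 28 = 478
e = 478 / (478 + 100) = 478 / 578 = 0.8270
e × U: 0.8270 × 133 = 109.99
Denom: 478 + 109.99 = 587.99
REF2 = 154 / 587.99 = 0.2619

26.2%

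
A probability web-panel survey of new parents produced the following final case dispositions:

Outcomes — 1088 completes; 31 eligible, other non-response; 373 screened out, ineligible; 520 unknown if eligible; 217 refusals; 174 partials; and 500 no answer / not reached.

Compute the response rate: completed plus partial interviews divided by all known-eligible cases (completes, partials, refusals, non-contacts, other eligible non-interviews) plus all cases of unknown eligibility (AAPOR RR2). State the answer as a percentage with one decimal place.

Top = 1088 + 174 = 1262
Denom = 1088 + 174 + 217 + 500 + 31 + 520 = 2530
RR2 = 1262 / 2530 = 0.4988

49.9%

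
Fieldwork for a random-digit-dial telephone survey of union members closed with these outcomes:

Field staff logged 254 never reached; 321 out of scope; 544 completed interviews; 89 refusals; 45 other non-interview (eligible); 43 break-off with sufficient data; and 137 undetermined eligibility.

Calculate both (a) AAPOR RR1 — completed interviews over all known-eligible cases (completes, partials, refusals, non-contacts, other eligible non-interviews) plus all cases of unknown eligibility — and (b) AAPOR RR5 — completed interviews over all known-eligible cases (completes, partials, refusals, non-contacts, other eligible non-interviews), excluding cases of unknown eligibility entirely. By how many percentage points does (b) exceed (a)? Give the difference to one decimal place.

6.9

Num → 544
Denominator → 544 + 43 + 89 + 254 + 45 + 137 = 1112
RR1 = 544 / 1112 = 0.4892
Denominator → 544 + 43 + 89 + 254 + 45 = 975
RR5 = 544 / 975 = 0.5579
Difference = 55.79 − 48.92 = 6.87 percentage points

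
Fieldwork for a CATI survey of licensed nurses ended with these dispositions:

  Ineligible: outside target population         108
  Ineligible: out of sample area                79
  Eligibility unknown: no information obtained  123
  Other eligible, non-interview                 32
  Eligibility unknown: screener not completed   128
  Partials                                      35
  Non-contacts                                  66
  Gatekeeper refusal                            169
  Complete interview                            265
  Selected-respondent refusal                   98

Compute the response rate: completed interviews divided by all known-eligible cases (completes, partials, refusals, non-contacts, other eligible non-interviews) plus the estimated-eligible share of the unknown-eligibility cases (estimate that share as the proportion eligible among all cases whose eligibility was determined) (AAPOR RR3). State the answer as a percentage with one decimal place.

Declined to participate = 169 + 98 = 267
Unknown eligibility = 128 + 123 = 251
Ineligible = 108 + 79 = 187
Top: 265
Determined eligible: 265 + 35 + 267 + 66 + 32 = 665
e = 665 / (665 + 187) = 665 / 852 = 0.7805
Estimated eligible among unknowns: 0.7805 × 251 = 195.91
Denominator: 665 + 195.91 = 860.91
RR3 = 265 / 860.91 = 0.3078

30.8%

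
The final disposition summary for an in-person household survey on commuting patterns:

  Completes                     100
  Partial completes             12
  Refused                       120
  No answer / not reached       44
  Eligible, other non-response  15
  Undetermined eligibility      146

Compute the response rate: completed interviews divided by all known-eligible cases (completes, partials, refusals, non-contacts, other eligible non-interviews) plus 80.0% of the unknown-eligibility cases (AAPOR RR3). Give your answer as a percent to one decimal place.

24.5%

Num → 100
Determined eligible → 100 + 12 + 120 + 44 + 15 = 291
e × U → 0.8000 × 146 = 116.80
Denom → 291 + 116.80 = 407.80
RR3 = 100 / 407.80 = 0.2452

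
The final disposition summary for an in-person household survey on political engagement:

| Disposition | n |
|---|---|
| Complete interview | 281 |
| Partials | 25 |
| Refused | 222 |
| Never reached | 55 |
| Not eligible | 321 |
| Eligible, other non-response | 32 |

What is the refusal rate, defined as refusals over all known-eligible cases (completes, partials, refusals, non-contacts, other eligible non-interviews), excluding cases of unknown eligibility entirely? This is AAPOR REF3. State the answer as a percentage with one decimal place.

36.1%

Numerator = 222
Base = 281 + 25 + 222 + 55 + 32 = 615
REF3 = 222 / 615 = 0.3610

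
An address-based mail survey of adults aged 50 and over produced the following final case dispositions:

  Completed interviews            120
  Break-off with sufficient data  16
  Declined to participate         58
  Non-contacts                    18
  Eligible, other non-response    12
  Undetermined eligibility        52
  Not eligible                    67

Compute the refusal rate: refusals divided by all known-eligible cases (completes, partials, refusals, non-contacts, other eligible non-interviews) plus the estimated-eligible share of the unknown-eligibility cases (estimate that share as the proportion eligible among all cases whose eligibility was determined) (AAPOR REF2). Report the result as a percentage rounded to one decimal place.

Top: 58
Determined eligible: 120 + 16 + 58 + 18 + 12 = 224
e = 224 / (224 + 67) = 224 / 291 = 0.7698
Eligible share of unknowns: 0.7698 × 52 = 40.03
Denom: 224 + 40.03 = 264.03
REF2 = 58 / 264.03 = 0.2197

22.0%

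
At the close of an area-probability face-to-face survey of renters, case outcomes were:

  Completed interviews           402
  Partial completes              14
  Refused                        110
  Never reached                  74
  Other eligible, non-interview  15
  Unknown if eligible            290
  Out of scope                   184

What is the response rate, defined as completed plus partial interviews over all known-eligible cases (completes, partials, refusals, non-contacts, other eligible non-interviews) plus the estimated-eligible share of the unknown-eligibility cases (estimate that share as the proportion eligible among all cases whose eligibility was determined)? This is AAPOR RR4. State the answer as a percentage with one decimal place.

Num: 402 + 14 = 416
Eligible (known): 402 + 14 + 110 + 74 + 15 = 615
e = 615 / (615 + 184) = 615 / 799 = 0.7697
e × U: 0.7697 × 290 = 223.21
Base: 615 + 223.21 = 838.21
RR4 = 416 / 838.21 = 0.4963

49.6%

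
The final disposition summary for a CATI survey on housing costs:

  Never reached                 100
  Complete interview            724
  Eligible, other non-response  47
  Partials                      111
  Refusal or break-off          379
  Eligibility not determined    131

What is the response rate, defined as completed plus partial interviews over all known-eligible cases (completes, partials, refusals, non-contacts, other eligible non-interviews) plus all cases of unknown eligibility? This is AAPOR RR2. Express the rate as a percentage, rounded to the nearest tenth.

Numerator = 724 + 111 = 835
Denominator = 724 + 111 + 379 + 100 + 47 + 131 = 1492
RR2 = 835 / 1492 = 0.5597

56.0%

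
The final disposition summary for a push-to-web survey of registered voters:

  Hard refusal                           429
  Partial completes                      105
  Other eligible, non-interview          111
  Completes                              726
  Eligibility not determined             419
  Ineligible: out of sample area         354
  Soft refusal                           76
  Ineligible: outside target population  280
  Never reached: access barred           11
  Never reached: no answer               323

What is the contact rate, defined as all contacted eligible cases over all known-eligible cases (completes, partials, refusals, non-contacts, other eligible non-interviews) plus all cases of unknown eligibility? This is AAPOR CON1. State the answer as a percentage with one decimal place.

65.8%

Declined to participate = 429 + 76 = 505
Non-contacts = 323 + 11 = 334
Screened out, ineligible = 280 + 354 = 634
Num: 726 + 105 + 505 + 111 = 1447
Base: 726 + 105 + 505 + 334 + 111 + 419 = 2200
CON1 = 1447 / 2200 = 0.6577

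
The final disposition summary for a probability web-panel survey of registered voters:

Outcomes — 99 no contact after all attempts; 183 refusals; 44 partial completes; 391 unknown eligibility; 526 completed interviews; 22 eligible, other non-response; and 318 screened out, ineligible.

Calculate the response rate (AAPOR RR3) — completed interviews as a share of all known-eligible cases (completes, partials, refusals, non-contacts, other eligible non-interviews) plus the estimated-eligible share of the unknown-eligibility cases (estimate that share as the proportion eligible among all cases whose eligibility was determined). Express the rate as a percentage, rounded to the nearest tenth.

Numerator → 526
Eligible (known) → 526 + 44 + 183 + 99 + 22 = 874
e = 874 / (874 + 318) = 874 / 1192 = 0.7332
Estimated eligible among unknowns → 0.7332 × 391 = 286.68
Denominator → 874 + 286.68 = 1160.68
RR3 = 526 / 1160.68 = 0.4532

45.3%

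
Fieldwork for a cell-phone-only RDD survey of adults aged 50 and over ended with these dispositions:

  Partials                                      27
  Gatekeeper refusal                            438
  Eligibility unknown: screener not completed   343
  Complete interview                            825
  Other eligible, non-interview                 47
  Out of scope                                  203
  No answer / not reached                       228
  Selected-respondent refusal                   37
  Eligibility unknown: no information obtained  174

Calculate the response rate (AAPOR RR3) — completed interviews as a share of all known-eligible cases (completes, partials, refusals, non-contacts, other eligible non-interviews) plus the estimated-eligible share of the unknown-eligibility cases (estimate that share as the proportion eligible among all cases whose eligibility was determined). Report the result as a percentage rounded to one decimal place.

40.0%

Declined to participate = 438 + 37 = 475
Unknown eligibility = 343 + 174 = 517
Num: 825
Known eligible: 825 + 27 + 475 + 228 + 47 = 1602
e = 1602 / (1602 + 203) = 1602 / 1805 = 0.8875
e × U: 0.8875 × 517 = 458.84
Denom: 1602 + 458.84 = 2060.84
RR3 = 825 / 2060.84 = 0.4003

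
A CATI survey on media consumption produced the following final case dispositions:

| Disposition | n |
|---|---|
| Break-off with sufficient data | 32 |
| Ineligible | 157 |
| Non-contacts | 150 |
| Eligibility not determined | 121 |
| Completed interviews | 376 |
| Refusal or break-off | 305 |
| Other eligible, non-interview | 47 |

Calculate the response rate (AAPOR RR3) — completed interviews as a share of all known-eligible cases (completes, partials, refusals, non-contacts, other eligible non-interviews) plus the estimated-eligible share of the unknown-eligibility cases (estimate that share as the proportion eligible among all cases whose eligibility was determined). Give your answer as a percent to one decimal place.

Num: 376
Known eligible: 376 + 32 + 305 + 150 + 47 = 910
e = 910 / (910 + 157) = 910 / 1067 = 0.8529
Eligible share of unknowns: 0.8529 × 121 = 103.20
Denom: 910 + 103.20 = 1013.20
RR3 = 376 / 1013.20 = 0.3711

37.1%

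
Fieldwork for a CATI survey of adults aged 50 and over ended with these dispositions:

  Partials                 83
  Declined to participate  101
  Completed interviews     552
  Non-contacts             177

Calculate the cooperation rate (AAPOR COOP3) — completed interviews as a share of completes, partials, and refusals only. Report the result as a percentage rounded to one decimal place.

Top = 552
Denom = 552 + 83 + 101 = 736
COOP3 = 552 / 736 = 0.7500

75.0%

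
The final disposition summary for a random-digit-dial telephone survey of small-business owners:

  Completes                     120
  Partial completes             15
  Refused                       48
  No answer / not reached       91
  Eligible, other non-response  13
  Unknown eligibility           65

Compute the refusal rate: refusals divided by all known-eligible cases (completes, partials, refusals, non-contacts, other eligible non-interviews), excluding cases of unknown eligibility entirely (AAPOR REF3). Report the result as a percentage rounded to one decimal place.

16.7%

Numerator → 48
Denominator → 120 + 15 + 48 + 91 + 13 = 287
REF3 = 48 / 287 = 0.1672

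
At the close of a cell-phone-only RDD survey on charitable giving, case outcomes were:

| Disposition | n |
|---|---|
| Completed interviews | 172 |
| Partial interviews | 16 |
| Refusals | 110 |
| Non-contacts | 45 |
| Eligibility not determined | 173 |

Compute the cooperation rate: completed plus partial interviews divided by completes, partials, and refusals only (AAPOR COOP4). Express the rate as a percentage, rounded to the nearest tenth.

Num: 172 + 16 = 188
Denominator: 172 + 16 + 110 = 298
COOP4 = 188 / 298 = 0.6309

63.1%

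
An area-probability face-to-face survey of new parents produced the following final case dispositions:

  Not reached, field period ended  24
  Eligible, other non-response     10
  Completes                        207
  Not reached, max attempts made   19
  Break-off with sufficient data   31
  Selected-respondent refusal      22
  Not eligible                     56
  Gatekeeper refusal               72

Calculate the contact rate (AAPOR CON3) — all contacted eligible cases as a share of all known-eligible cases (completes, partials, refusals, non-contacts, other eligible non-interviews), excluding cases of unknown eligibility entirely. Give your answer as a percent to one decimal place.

Refused = 72 + 22 = 94
Non-contacts = 24 + 19 = 43
Num → 207 + 31 + 94 + 10 = 342
Denominator → 207 + 31 + 94 + 43 + 10 = 385
CON3 = 342 / 385 = 0.8883

88.8%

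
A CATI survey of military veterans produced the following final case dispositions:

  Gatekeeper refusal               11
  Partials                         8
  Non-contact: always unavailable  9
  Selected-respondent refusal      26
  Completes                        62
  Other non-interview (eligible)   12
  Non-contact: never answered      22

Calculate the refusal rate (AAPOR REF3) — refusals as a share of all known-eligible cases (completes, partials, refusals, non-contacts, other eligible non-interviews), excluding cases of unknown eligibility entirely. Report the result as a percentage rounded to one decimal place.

Refused = 11 + 26 = 37
Never reached = 22 + 9 = 31
Top = 37
Denom = 62 + 8 + 37 + 31 + 12 = 150
REF3 = 37 / 150 = 0.2467

24.7%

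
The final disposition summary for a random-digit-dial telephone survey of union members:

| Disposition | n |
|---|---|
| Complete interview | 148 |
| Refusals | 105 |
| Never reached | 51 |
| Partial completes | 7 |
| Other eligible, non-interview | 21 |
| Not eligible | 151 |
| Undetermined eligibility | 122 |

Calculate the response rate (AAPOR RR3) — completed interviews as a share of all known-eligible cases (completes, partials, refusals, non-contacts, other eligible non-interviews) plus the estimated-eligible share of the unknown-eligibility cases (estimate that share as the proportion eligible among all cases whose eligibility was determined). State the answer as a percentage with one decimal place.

Numerator: 148
Determined eligible: 148 + 7 + 105 + 51 + 21 = 332
e = 332 / (332 + 151) = 332 / 483 = 0.6874
Eligible share of unknowns: 0.6874 × 122 = 83.86
Base: 332 + 83.86 = 415.86
RR3 = 148 / 415.86 = 0.3559

35.6%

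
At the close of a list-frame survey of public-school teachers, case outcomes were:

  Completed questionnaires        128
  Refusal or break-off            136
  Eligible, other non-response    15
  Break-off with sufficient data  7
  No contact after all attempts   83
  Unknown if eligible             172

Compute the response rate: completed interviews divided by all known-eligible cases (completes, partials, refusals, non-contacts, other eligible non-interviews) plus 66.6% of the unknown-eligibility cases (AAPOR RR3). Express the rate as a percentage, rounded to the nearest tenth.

26.5%

Num → 128
Eligible (known) → 128 + 7 + 136 + 83 + 15 = 369
Eligible share of unknowns → 0.6660 × 172 = 114.55
Denominator → 369 + 114.55 = 483.55
RR3 = 128 / 483.55 = 0.2647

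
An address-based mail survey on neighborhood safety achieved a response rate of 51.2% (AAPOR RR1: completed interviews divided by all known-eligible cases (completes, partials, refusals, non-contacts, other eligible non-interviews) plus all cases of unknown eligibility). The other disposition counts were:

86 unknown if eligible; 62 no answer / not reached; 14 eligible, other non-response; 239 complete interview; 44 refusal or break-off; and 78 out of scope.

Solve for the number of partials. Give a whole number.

RR1 = 239 / D = 0.512
D = 239 / 0.512 = 466.8
Rest of base = 445
partials = 466.8 − 445 ≈ 22

22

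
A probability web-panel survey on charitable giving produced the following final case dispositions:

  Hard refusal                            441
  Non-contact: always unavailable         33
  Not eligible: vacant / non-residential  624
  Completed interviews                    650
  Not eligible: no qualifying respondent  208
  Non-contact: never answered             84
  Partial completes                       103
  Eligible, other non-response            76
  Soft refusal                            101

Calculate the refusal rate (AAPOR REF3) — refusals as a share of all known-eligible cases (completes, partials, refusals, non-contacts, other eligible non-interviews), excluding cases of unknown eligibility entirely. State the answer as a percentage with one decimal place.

Refusal or break-off = 441 + 101 = 542
No answer / not reached = 84 + 33 = 117
Not eligible = 208 + 624 = 832
Top = 542
Base = 650 + 103 + 542 + 117 + 76 = 1488
REF3 = 542 / 1488 = 0.3642

36.4%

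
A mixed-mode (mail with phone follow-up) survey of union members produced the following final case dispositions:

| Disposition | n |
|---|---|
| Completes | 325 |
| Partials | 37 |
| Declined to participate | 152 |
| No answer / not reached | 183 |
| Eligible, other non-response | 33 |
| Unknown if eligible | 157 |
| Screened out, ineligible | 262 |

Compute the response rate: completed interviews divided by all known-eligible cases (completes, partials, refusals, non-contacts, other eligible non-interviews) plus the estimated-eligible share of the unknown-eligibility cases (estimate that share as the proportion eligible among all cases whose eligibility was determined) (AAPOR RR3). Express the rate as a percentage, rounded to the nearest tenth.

38.4%

Top → 325
Determined eligible → 325 + 37 + 152 + 183 + 33 = 730
e = 730 / (730 + 262) = 730 / 992 = 0.7359
Estimated eligible among unknowns → 0.7359 × 157 = 115.54
Base → 730 + 115.54 = 845.54
RR3 = 325 / 845.54 = 0.3844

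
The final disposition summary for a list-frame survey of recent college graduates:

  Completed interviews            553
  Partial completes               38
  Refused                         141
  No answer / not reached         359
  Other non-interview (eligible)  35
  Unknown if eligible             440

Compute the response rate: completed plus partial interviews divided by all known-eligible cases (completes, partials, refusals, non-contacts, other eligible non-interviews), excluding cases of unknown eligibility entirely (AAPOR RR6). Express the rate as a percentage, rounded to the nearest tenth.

Numerator → 553 + 38 = 591
Base → 553 + 38 + 141 + 359 + 35 = 1126
RR6 = 591 / 1126 = 0.5249

52.5%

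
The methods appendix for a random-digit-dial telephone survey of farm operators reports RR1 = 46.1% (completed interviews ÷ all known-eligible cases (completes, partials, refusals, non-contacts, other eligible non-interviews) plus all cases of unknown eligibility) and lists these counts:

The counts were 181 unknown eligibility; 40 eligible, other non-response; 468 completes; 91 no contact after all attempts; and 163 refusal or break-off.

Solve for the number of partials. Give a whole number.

RR1 = 468 / D = 0.461
D = 468 / 0.461 = 1015.2
Other denominator terms total 943
partials = 1015.2 − 943 ≈ 72

72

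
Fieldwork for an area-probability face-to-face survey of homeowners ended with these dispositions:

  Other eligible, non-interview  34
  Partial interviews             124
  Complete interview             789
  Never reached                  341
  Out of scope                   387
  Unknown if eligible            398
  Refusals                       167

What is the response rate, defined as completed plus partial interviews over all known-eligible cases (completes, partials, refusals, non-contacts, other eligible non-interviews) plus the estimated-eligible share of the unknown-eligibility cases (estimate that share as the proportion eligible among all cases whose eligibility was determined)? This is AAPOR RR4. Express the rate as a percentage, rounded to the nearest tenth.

Top → 789 + 124 = 913
Determined eligible → 789 + 124 + 167 + 341 + 34 = 1455
e = 1455 / (1455 + 387) = 1455 / 1842 = 0.7899
e × U → 0.7899 × 398 = 314.38
Base → 1455 + 314.38 = 1769.38
RR4 = 913 / 1769.38 = 0.5160

51.6%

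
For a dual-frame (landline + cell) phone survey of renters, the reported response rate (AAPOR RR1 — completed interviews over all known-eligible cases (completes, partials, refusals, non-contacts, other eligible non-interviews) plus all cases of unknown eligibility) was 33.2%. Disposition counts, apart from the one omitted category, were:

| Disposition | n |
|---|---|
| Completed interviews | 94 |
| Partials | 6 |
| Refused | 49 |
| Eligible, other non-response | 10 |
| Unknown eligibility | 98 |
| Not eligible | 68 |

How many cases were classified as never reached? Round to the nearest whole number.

RR1 = 94 / D = 0.332
D = 94 / 0.332 = 283.1
Rest of base = 257
never reached = 283.1 − 257 ≈ 26

26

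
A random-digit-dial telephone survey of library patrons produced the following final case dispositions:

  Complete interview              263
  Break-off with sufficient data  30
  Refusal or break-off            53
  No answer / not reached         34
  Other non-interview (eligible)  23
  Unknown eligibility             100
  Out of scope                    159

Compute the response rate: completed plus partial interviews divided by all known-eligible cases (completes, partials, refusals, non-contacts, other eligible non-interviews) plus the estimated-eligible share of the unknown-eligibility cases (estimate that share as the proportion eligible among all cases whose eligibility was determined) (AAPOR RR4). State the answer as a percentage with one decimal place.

61.7%

Numerator: 263 + 30 = 293
Determined eligible: 263 + 30 + 53 + 34 + 23 = 403
e = 403 / (403 + 159) = 403 / 562 = 0.7171
Eligible share of unknowns: 0.7171 × 100 = 71.71
Denom: 403 + 71.71 = 474.71
RR4 = 293 / 474.71 = 0.6172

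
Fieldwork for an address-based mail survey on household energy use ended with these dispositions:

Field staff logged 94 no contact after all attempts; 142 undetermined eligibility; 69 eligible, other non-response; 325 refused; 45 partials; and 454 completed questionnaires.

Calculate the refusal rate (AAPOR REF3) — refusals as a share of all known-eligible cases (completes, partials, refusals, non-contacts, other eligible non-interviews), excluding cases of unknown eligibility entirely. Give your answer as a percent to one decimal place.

32.9%

Numerator: 325
Denom: 454 + 45 + 325 + 94 + 69 = 987
REF3 = 325 / 987 = 0.3293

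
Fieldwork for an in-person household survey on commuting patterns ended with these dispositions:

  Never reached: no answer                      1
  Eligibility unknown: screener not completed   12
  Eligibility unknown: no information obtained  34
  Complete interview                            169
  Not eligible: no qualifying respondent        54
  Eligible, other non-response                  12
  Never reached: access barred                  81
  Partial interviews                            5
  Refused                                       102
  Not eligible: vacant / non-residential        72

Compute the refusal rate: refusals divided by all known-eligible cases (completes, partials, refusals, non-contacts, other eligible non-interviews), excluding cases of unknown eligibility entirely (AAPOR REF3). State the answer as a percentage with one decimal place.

27.6%

No answer / not reached = 1 + 81 = 82
Unknown if eligible = 12 + 34 = 46
Not eligible = 54 + 72 = 126
Top: 102
Denom: 169 + 5 + 102 + 82 + 12 = 370
REF3 = 102 / 370 = 0.2757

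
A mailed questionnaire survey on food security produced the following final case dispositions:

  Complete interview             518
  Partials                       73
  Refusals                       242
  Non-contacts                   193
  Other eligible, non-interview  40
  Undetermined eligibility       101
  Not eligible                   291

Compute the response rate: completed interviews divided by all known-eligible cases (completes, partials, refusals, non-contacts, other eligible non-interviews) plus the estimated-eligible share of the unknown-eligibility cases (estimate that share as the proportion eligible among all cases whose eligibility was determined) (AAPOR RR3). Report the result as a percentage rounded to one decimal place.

Top → 518
Known eligible → 518 + 73 + 242 + 193 + 40 = 1066
e = 1066 / (1066 + 291) = 1066 / 1357 = 0.7856
Eligible share of unknowns → 0.7856 × 101 = 79.35
Base → 1066 + 79.35 = 1145.35
RR3 = 518 / 1145.35 = 0.4523

45.2%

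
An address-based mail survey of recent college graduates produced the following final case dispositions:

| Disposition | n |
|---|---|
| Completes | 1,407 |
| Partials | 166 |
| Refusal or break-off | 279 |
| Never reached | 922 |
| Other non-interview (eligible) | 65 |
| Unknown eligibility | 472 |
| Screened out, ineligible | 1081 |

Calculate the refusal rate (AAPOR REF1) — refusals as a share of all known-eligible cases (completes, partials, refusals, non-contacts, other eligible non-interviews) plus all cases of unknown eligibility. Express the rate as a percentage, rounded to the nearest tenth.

Numerator → 279
Denom → 1407 + 166 + 279 + 922 + 65 + 472 = 3311
REF1 = 279 / 3311 = 0.0843

8.4%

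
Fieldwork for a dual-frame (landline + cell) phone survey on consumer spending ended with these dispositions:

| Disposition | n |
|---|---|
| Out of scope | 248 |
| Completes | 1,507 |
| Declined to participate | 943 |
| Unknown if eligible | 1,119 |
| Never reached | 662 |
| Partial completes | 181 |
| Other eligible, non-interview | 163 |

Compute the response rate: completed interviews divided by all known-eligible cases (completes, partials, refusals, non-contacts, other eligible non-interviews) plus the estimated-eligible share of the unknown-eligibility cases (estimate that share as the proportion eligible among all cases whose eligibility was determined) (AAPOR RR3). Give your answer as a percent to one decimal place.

Numerator = 1507
Known eligible = 1507 + 181 + 943 + 662 + 163 = 3456
e = 3456 / (3456 + 248) = 3456 / 3704 = 0.9330
e × U = 0.9330 × 1119 = 1044.03
Base = 3456 + 1044.03 = 4500.03
RR3 = 1507 / 4500.03 = 0.3349

33.5%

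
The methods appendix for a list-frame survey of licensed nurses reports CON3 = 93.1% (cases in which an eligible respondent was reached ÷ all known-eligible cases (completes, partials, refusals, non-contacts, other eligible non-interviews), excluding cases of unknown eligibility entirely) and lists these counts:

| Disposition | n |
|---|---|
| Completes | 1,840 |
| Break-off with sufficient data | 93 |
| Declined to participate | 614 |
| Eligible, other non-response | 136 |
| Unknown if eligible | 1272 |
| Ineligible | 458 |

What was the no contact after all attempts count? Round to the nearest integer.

199

Num: 1840 + 93 + 614 + 136 = 2683
CON3 = 2683 / D = 0.931
D = 2683 / 0.931 = 2881.8
Rest of base = 2683
no contact after all attempts = 2881.8 − 2683 ≈ 199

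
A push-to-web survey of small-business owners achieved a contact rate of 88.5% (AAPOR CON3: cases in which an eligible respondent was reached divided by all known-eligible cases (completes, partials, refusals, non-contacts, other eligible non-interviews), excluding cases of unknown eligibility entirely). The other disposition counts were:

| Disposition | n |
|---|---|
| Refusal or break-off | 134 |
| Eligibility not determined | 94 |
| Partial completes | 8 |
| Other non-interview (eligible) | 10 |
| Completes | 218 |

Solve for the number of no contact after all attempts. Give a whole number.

Top = 218 + 8 + 134 + 10 = 370
CON3 = 370 / D = 0.885
D = 370 / 0.885 = 418.1
Rest of base = 370
no contact after all attempts = 418.1 − 370 ≈ 48

48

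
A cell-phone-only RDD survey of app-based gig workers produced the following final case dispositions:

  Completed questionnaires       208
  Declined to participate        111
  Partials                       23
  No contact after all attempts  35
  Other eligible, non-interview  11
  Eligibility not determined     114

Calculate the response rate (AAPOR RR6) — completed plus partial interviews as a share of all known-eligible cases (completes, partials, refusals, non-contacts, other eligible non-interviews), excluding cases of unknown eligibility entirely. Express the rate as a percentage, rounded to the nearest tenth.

Numerator = 208 + 23 = 231
Denominator = 208 + 23 + 111 + 35 + 11 = 388
RR6 = 231 / 388 = 0.5954

59.5%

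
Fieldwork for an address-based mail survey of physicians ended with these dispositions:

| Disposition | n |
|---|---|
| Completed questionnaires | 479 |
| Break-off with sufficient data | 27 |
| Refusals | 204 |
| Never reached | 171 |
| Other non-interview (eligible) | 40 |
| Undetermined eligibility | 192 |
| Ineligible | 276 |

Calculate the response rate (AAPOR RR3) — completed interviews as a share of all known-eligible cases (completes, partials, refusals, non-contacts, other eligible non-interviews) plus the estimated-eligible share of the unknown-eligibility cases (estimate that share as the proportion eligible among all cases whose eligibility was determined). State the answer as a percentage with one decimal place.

Numerator → 479
Eligible (known) → 479 + 27 + 204 + 171 + 40 = 921
e = 921 / (921 + 276) = 921 / 1197 = 0.7694
Estimated eligible among unknowns → 0.7694 × 192 = 147.72
Denom → 921 + 147.72 = 1068.72
RR3 = 479 / 1068.72 = 0.4482

44.8%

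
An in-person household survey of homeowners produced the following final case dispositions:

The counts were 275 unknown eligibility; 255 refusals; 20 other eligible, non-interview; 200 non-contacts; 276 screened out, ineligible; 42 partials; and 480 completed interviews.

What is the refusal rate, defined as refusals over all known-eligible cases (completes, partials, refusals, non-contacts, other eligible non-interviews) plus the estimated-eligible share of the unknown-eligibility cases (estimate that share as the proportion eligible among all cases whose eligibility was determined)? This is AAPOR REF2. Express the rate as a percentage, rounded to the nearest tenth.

Numerator = 255
Known eligible = 480 + 42 + 255 + 200 + 20 = 997
e = 997 / (997 + 276) = 997 / 1273 = 0.7832
Estimated eligible among unknowns = 0.7832 × 275 = 215.38
Base = 997 + 215.38 = 1212.38
REF2 = 255 / 1212.38 = 0.2103

21.0%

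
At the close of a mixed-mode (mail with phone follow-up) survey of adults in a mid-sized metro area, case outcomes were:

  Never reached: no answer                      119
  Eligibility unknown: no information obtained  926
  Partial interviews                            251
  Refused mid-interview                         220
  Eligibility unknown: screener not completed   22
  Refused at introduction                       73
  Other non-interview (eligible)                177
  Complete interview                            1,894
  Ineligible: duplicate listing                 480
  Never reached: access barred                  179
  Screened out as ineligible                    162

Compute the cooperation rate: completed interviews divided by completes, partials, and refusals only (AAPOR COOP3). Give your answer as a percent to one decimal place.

77.7%

Refusal or break-off = 73 + 220 = 293
No contact after all attempts = 119 + 179 = 298
Eligibility not determined = 22 + 926 = 948
Screened out, ineligible = 162 + 480 = 642
Top = 1894
Base = 1894 + 251 + 293 = 2438
COOP3 = 1894 / 2438 = 0.7769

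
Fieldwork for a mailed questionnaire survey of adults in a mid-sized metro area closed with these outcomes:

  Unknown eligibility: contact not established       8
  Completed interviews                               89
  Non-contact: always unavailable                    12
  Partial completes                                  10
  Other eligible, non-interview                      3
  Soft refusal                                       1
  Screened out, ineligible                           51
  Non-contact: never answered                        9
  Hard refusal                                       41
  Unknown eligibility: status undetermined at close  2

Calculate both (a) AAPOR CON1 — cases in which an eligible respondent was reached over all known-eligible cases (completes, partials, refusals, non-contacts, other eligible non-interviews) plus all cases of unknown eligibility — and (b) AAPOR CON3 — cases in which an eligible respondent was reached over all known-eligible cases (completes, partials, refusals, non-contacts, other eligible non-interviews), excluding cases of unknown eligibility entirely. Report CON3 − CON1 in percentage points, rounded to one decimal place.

5.0

Refusals = 41 + 1 = 42
No contact after all attempts = 9 + 12 = 21
Unknown if eligible = 8 + 2 = 10
Top = 89 + 10 + 42 + 3 = 144
Denominator = 89 + 10 + 42 + 21 + 3 + 10 = 175
CON1 = 144 / 175 = 0.8229
Denominator = 89 + 10 + 42 + 21 + 3 = 165
CON3 = 144 / 165 = 0.8727
Difference = 87.27 − 82.29 = 4.98 percentage points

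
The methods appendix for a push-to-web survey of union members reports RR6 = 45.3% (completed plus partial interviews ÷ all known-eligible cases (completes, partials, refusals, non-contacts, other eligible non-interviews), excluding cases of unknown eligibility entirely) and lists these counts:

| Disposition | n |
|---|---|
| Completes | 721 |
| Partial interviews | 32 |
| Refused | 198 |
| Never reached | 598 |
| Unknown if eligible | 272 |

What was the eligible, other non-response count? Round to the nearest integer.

Numerator: 721 + 32 = 753
RR6 = 753 / D = 0.453
D = 753 / 0.453 = 1662.3
Rest of base = 1549
eligible, other non-response = 1662.3 − 1549 ≈ 113

113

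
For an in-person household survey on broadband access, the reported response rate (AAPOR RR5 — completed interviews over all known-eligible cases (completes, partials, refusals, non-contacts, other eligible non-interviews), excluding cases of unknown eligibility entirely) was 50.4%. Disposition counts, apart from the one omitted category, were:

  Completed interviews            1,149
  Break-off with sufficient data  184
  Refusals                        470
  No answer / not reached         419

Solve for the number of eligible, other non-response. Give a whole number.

58

RR5 = 1149 / D = 0.504
D = 1149 / 0.504 = 2279.8
Rest of base = 2222
eligible, other non-response = 2279.8 − 2222 ≈ 58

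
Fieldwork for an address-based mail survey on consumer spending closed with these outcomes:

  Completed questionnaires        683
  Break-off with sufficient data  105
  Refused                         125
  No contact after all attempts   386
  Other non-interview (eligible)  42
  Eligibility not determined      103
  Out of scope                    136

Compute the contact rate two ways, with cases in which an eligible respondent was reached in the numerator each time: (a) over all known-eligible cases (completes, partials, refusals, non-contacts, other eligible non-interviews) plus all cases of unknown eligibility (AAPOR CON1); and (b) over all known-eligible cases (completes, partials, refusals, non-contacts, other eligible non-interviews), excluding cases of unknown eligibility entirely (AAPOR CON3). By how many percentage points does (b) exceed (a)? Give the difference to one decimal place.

Num: 683 + 105 + 125 + 42 = 955
Base: 683 + 105 + 125 + 386 + 42 + 103 = 1444
CON1 = 955 / 1444 = 0.6614
Base: 683 + 105 + 125 + 386 + 42 = 1341
CON3 = 955 / 1341 = 0.7122
Difference = 71.22 − 66.14 = 5.08 percentage points

5.1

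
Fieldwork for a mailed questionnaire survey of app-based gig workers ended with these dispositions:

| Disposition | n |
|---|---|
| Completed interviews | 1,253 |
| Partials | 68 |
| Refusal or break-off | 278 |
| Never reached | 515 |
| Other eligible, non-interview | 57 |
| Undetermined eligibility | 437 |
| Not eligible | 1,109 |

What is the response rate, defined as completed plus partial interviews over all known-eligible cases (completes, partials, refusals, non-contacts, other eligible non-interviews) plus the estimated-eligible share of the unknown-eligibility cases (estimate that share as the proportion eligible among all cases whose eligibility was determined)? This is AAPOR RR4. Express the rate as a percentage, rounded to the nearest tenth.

Top → 1253 + 68 = 1321
Determined eligible → 1253 + 68 + 278 + 515 + 57 = 2171
e = 2171 / (2171 + 1109) = 2171 / 3280 = 0.6619
e × U → 0.6619 × 437 = 289.25
Denom → 2171 + 289.25 = 2460.25
RR4 = 1321 / 2460.25 = 0.5369

53.7%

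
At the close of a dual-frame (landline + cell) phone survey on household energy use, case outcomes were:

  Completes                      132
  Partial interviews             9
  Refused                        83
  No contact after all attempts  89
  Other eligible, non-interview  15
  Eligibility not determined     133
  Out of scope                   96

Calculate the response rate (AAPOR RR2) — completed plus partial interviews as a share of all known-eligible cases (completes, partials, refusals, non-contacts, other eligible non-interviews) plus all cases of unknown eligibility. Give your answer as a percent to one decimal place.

Num: 132 + 9 = 141
Denominator: 132 + 9 + 83 + 89 + 15 + 133 = 461
RR2 = 141 / 461 = 0.3059

30.6%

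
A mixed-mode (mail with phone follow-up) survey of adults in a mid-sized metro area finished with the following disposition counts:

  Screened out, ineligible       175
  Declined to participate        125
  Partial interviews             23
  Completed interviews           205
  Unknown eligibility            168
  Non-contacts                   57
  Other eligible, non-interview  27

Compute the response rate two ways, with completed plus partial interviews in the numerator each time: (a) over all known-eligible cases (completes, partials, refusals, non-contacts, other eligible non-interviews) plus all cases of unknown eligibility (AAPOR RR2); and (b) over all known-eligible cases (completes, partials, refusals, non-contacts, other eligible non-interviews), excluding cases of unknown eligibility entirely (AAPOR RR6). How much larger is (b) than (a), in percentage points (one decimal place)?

Numerator: 205 + 23 = 228
Denom: 205 + 23 + 125 + 57 + 27 + 168 = 605
RR2 = 228 / 605 = 0.3769
Denom: 205 + 23 + 125 + 57 + 27 = 437
RR6 = 228 / 437 = 0.5217
Difference = 52.17 − 37.69 = 14.48 percentage points

14.5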